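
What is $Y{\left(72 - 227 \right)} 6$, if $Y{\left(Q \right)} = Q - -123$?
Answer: $-192$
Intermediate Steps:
$Y{\left(Q \right)} = 123 + Q$ ($Y{\left(Q \right)} = Q + 123 = 123 + Q$)
$Y{\left(72 - 227 \right)} 6 = \left(123 + \left(72 - 227\right)\right) 6 = \left(123 - 155\right) 6 = \left(-32\right) 6 = -192$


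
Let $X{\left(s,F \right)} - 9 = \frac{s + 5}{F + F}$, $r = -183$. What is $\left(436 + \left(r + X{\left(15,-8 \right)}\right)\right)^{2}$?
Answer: $\frac{1087849}{16} \approx 67991.0$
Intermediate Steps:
$X{\left(s,F \right)} = 9 + \frac{5 + s}{2 F}$ ($X{\left(s,F \right)} = 9 + \frac{s + 5}{F + F} = 9 + \frac{5 + s}{2 F}$)
$\left(436 + \left(r + X{\left(15,-8 \right)}\right)\right)^{2} = \left(436 - \left(183 - \frac{5 + 15 + 18 \left(-8\right)}{2 \left(-8\right)}\right)\right)^{2} = \left(436 - \left(183 + \frac{5 + 15 - 144}{16}\right)\right)^{2} = \left(436 - \left(183 + \frac{1}{16} \left(-124\right)\right)\right)^{2} = \left(436 + \left(-183 + \frac{31}{4}\right)\right)^{2} = \left(436 - \frac{701}{4}\right)^{2} = \left(\frac{1043}{4}\right)^{2} = \frac{1087849}{16}$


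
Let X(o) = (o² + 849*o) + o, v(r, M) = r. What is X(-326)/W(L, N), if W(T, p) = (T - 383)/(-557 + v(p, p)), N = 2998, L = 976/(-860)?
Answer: 89650997560/82589 ≈ 1.0855e+6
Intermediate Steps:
L = -244/215 (L = 976*(-1/860) = -244/215 ≈ -1.1349)
W(T, p) = (-383 + T)/(-557 + p) (W(T, p) = (T - 383)/(-557 + p) = (-383 + T)/(-557 + p))
X(o) = o² + 850*o
X(-326)/W(L, N) = (-326*(850 - 326))/(((-383 - 244/215)/(-557 + 2998))) = (-326*524)/((-82589/215/2441)) = -170824/((1/2441)*(-82589/215)) = -170824/(-82589/524815) = -170824*(-524815/82589) = 89650997560/82589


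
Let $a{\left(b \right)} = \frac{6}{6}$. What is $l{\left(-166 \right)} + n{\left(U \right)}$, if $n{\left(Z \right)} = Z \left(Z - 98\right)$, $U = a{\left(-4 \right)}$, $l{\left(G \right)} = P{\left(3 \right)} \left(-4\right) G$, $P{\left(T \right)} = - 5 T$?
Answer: $-10057$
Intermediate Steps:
$a{\left(b \right)} = 1$ ($a{\left(b \right)} = 6 \cdot \frac{1}{6} = 1$)
$l{\left(G \right)} = 60 G$ ($l{\left(G \right)} = \left(-5\right) 3 \left(-4\right) G = \left(-15\right) \left(-4\right) G = 60 G$)
$U = 1$
$n{\left(Z \right)} = Z \left(-98 + Z\right)$
$l{\left(-166 \right)} + n{\left(U \right)} = 60 \left(-166\right) + 1 \left(-98 + 1\right) = -9960 + 1 \left(-97\right) = -9960 - 97 = -10057$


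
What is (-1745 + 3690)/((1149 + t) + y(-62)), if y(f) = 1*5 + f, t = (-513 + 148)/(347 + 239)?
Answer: 1139770/639547 ≈ 1.7822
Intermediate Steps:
t = -365/586 ≈ -0.62287
y(f) = 5 + f
(-1745 + 3690)/((1149 + t) + y(-62)) = (-1745 + 3690)/((1149 - 365/586) + (5 - 62)) = 1945/(672949/586 - 57) = 1945/(639547/586) = 1945*(586/639547) = 1139770/639547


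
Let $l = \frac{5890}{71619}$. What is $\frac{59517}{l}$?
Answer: $\frac{4262548023}{5890} \approx 7.2369 \cdot 10^{5}$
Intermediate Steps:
$l = \frac{5890}{71619}$ ($l = 5890 \cdot \frac{1}{71619} = \frac{5890}{71619} \approx 0.082241$)
$\frac{59517}{l} = \frac{59517}{\frac{5890}{71619}} = 59517 \cdot \frac{71619}{5890} = \frac{4262548023}{5890}$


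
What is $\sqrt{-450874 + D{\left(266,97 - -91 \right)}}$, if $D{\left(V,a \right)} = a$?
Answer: $i \sqrt{450686} \approx 671.33 i$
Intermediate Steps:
$\sqrt{-450874 + D{\left(266,97 - -91 \right)}} = \sqrt{-450874 + \left(97 - -91\right)} = \sqrt{-450874 + \left(97 + 91\right)} = \sqrt{-450874 + 188} = \sqrt{-450686} = i \sqrt{450686}$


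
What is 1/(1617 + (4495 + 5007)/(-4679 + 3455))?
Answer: 612/984853 ≈ 0.00062141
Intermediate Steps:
1/(1617 + (4495 + 5007)/(-4679 + 3455)) = 1/(1617 + 9502/(-1224)) = 1/(1617 + 9502*(-1/1224)) = 1/(1617 - 4751/612) = 1/(984853/612) = 612/984853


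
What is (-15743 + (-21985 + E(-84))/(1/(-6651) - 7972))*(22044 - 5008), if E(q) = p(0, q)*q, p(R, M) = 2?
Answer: -14217810036090496/53021773 ≈ -2.6815e+8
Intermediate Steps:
E(q) = 2*q
(-15743 + (-21985 + E(-84))/(1/(-6651) - 7972))*(22044 - 5008) = (-15743 + (-21985 + 2*(-84))/(1/(-6651) - 7972))*(22044 - 5008) = (-15743 + (-21985 - 168)/(-1/6651 - 7972))*17036 = (-15743 - 22153/(-53021773/6651))*17036 = (-15743 - 22153*(-6651/53021773))*17036 = (-15743 + 147339603/53021773)*17036 = -834574432736/53021773*17036 = -14217810036090496/53021773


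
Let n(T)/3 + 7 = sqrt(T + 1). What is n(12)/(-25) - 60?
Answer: -1479/25 - 3*sqrt(13)/25 ≈ -59.593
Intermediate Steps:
n(T) = -21 + 3*sqrt(1 + T) (n(T) = -21 + 3*sqrt(T + 1) = -21 + 3*sqrt(1 + T))
n(12)/(-25) - 60 = (-21 + 3*sqrt(1 + 12))/(-25) - 60 = (-21 + 3*sqrt(13))*(-1/25) - 60 = (21/25 - 3*sqrt(13)/25) - 60 = -1479/25 - 3*sqrt(13)/25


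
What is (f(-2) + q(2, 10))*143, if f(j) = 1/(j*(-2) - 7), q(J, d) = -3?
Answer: -1430/3 ≈ -476.67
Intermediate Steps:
f(j) = 1/(-7 - 2*j) (f(j) = 1/(-2*j - 7) = 1/(-7 - 2*j))
(f(-2) + q(2, 10))*143 = (-1/(7 + 2*(-2)) - 3)*143 = (-1/(7 - 4) - 3)*143 = (-1/3 - 3)*143 = (-1*⅓ - 3)*143 = (-⅓ - 3)*143 = -10/3*143 = -1430/3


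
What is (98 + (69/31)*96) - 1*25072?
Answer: -767570/31 ≈ -24760.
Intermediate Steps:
(98 + (69/31)*96) - 1*25072 = (98 + (69*(1/31))*96) - 25072 = (98 + (69/31)*96) - 25072 = (98 + 6624/31) - 25072 = 9662/31 - 25072 = -767570/31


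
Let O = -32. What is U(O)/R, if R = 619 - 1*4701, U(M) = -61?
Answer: 61/4082 ≈ 0.014944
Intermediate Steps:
R = -4082 (R = 619 - 4701 = -4082)
U(O)/R = -61/(-4082) = -61*(-1/4082) = 61/4082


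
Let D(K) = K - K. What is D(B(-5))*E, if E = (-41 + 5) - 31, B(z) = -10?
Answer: 0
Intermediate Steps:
E = -67 (E = -36 - 31 = -67)
D(K) = 0
D(B(-5))*E = 0*(-67) = 0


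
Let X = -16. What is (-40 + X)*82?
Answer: -4592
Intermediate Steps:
(-40 + X)*82 = (-40 - 16)*82 = -56*82 = -4592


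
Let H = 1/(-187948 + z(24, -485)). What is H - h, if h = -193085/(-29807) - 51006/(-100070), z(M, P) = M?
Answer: -1958390550473149/280268584173380 ≈ -6.9875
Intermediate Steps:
H = -1/187924 (H = 1/(-187948 + 24) = 1/(-187924) = -1/187924 ≈ -5.3213e-6)
h = 10421175896/1491393245 (h = -193085*(-1/29807) - 51006*(-1/100070) = 193085/29807 + 25503/50035 = 10421175896/1491393245 ≈ 6.9875)
H - h = -1/187924 - 1*10421175896/1491393245 = -1/187924 - 10421175896/1491393245 = -1958390550473149/280268584173380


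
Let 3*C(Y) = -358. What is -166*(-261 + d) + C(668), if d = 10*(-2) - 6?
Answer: 142568/3 ≈ 47523.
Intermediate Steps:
d = -26 (d = -20 - 6 = -26)
C(Y) = -358/3 (C(Y) = (1/3)*(-358) = -358/3)
-166*(-261 + d) + C(668) = -166*(-261 - 26) - 358/3 = -166*(-287) - 358/3 = 47642 - 358/3 = 142568/3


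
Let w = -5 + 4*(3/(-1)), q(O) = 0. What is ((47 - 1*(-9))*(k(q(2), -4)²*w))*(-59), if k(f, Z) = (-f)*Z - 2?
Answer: 224672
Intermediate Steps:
k(f, Z) = -2 - Z*f (k(f, Z) = -Z*f - 2 = -2 - Z*f)
w = -17 (w = -5 + 4*(3*(-1)) = -5 + 4*(-3) = -5 - 12 = -17)
((47 - 1*(-9))*(k(q(2), -4)²*w))*(-59) = ((47 - 1*(-9))*((-2 - 1*(-4)*0)²*(-17)))*(-59) = ((47 + 9)*((-2 + 0)²*(-17)))*(-59) = (56*((-2)²*(-17)))*(-59) = (56*(4*(-17)))*(-59) = (56*(-68))*(-59) = -3808*(-59) = 224672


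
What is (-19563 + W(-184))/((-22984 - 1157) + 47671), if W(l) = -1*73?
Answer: -9818/11765 ≈ -0.83451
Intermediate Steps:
W(l) = -73
(-19563 + W(-184))/((-22984 - 1157) + 47671) = (-19563 - 73)/((-22984 - 1157) + 47671) = -19636/(-24141 + 47671) = -19636/23530 = -19636*1/23530 = -9818/11765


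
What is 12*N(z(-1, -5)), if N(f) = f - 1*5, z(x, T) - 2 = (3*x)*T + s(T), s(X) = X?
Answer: 84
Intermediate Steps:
z(x, T) = 2 + T + 3*T*x (z(x, T) = 2 + ((3*x)*T + T) = 2 + (3*T*x + T) = 2 + (T + 3*T*x) = 2 + T + 3*T*x)
N(f) = -5 + f (N(f) = f - 5 = -5 + f)
12*N(z(-1, -5)) = 12*(-5 + (2 - 5 + 3*(-5)*(-1))) = 12*(-5 + (2 - 5 + 15)) = 12*(-5 + 12) = 12*7 = 84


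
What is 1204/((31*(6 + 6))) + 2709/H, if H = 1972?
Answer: 845509/183396 ≈ 4.6103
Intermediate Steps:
1204/((31*(6 + 6))) + 2709/H = 1204/((31*(6 + 6))) + 2709/1972 = 1204/((31*12)) + 2709*(1/1972) = 1204/372 + 2709/1972 = 1204*(1/372) + 2709/1972 = 301/93 + 2709/1972 = 845509/183396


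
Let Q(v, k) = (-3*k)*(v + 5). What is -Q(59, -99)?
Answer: -19008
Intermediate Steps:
Q(v, k) = -3*k*(5 + v) (Q(v, k) = (-3*k)*(5 + v) = -3*k*(5 + v))
-Q(59, -99) = -(-3)*(-99)*(5 + 59) = -(-3)*(-99)*64 = -1*19008 = -19008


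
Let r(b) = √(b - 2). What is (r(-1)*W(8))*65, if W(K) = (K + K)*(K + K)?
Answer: 16640*I*√3 ≈ 28821.0*I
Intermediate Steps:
W(K) = 4*K² (W(K) = (2*K)*(2*K) = 4*K²)
r(b) = √(-2 + b)
(r(-1)*W(8))*65 = (√(-2 - 1)*(4*8²))*65 = (√(-3)*(4*64))*65 = ((I*√3)*256)*65 = (256*I*√3)*65 = 16640*I*√3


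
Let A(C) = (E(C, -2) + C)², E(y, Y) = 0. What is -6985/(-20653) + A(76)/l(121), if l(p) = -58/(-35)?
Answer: 2087807805/598937 ≈ 3485.9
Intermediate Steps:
l(p) = 58/35 (l(p) = -58*(-1/35) = 58/35)
A(C) = C² (A(C) = (0 + C)² = C²)
-6985/(-20653) + A(76)/l(121) = -6985/(-20653) + 76²/(58/35) = -6985*(-1/20653) + 5776*(35/58) = 6985/20653 + 101080/29 = 2087807805/598937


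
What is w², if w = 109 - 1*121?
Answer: 144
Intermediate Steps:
w = -12 (w = 109 - 121 = -12)
w² = (-12)² = 144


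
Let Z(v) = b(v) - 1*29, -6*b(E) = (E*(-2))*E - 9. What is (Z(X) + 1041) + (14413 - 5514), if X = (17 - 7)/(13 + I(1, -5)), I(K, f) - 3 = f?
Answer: 7196675/726 ≈ 9912.8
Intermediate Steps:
I(K, f) = 3 + f
b(E) = 3/2 + E²/3 (b(E) = -((E*(-2))*E - 9)/6 = -((-2*E)*E - 9)/6 = -(-2*E² - 9)/6 = -(-9 - 2*E²)/6 = 3/2 + E²/3)
X = 10/11 (X = (17 - 7)/(13 + (3 - 5)) = 10/(13 - 2) = 10/11 ≈ 0.90909)
Z(v) = -55/2 + v²/3 (Z(v) = (3/2 + v²/3) - 1*29 = (3/2 + v²/3) - 29 = -55/2 + v²/3)
(Z(X) + 1041) + (14413 - 5514) = ((-55/2 + (10/11)²/3) + 1041) + (14413 - 5514) = ((-55/2 + (⅓)*(100/121)) + 1041) + 8899 = ((-55/2 + 100/363) + 1041) + 8899 = (-19765/726 + 1041) + 8899 = 736001/726 + 8899 = 7196675/726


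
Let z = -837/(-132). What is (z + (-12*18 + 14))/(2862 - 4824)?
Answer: 8609/86328 ≈ 0.099724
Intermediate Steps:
z = 279/44 (z = -837*(-1/132) = 279/44 ≈ 6.3409)
(z + (-12*18 + 14))/(2862 - 4824) = (279/44 + (-12*18 + 14))/(2862 - 4824) = (279/44 + (-216 + 14))/(-1962) = (279/44 - 202)*(-1/1962) = -8609/44*(-1/1962) = 8609/86328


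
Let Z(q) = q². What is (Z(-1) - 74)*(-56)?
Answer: 4088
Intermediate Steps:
(Z(-1) - 74)*(-56) = ((-1)² - 74)*(-56) = (1 - 74)*(-56) = -73*(-56) = 4088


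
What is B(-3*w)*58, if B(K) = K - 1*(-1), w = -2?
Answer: 406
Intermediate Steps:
B(K) = 1 + K (B(K) = K + 1 = 1 + K)
B(-3*w)*58 = (1 - 3*(-2))*58 = (1 + 6)*58 = 7*58 = 406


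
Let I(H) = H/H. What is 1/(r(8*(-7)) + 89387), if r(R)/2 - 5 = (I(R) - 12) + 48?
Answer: 1/89471 ≈ 1.1177e-5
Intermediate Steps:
I(H) = 1
r(R) = 84 (r(R) = 10 + 2*((1 - 12) + 48) = 10 + 2*(-11 + 48) = 10 + 2*37 = 10 + 74 = 84)
1/(r(8*(-7)) + 89387) = 1/(84 + 89387) = 1/89471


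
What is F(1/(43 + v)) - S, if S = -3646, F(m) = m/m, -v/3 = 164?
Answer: 3647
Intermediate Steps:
v = -492 (v = -3*164 = -492)
F(m) = 1
F(1/(43 + v)) - S = 1 - 1*(-3646) = 1 + 3646 = 3647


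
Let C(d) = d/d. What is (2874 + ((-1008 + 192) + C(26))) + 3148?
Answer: 5207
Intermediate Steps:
C(d) = 1
(2874 + ((-1008 + 192) + C(26))) + 3148 = (2874 + ((-1008 + 192) + 1)) + 3148 = (2874 + (-816 + 1)) + 3148 = (2874 - 815) + 3148 = 2059 + 3148 = 5207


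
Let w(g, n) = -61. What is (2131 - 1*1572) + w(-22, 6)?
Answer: 498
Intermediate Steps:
(2131 - 1*1572) + w(-22, 6) = (2131 - 1*1572) - 61 = (2131 - 1572) - 61 = 559 - 61 = 498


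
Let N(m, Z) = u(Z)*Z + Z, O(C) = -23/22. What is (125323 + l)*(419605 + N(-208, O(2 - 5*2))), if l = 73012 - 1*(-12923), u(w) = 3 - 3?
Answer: 975091614523/11 ≈ 8.8645e+10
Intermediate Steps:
u(w) = 0
l = 85935 (l = 73012 + 12923 = 85935)
O(C) = -23/22 (O(C) = -23*1/22 = -23/22)
N(m, Z) = Z (N(m, Z) = 0*Z + Z = 0 + Z = Z)
(125323 + l)*(419605 + N(-208, O(2 - 5*2))) = (125323 + 85935)*(419605 - 23/22) = 211258*(9231287/22) = 975091614523/11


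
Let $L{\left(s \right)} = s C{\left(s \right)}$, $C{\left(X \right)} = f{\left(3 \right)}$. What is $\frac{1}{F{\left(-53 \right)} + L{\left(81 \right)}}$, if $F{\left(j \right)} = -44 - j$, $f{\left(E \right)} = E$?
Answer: $\frac{1}{252} \approx 0.0039683$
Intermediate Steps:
$C{\left(X \right)} = 3$
$L{\left(s \right)} = 3 s$ ($L{\left(s \right)} = s 3 = 3 s$)
$\frac{1}{F{\left(-53 \right)} + L{\left(81 \right)}} = \frac{1}{\left(-44 - -53\right) + 3 \cdot 81} = \frac{1}{\left(-44 + 53\right) + 243} = \frac{1}{9 + 243} = \frac{1}{252}$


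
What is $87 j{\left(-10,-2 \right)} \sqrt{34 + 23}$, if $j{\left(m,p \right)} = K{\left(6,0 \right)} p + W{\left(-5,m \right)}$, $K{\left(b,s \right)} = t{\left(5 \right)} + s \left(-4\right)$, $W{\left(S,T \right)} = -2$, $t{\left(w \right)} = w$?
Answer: $- 1044 \sqrt{57} \approx -7882.0$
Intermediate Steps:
$K{\left(b,s \right)} = 5 - 4 s$ ($K{\left(b,s \right)} = 5 + s \left(-4\right) = 5 - 4 s$)
$j{\left(m,p \right)} = -2 + 5 p$ ($j{\left(m,p \right)} = \left(5 - 0\right) p - 2 = \left(5 + 0\right) p - 2 = 5 p - 2 = -2 + 5 p$)
$87 j{\left(-10,-2 \right)} \sqrt{34 + 23} = 87 \left(-2 + 5 \left(-2\right)\right) \sqrt{34 + 23} = 87 \left(-2 - 10\right) \sqrt{57} = 87 \left(-12\right) \sqrt{57} = - 1044 \sqrt{57}$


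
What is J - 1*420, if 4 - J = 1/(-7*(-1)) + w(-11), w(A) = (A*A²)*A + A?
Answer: -105323/7 ≈ -15046.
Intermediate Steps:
w(A) = A + A⁴ (w(A) = A³*A + A = A⁴ + A = A + A⁴)
J = -102383/7 (J = 4 - (1/(-7*(-1)) + (-11 + (-11)⁴)) = 4 - (1/7 + (-11 + 14641)) = 4 - (⅐ + 14630) = 4 - 1*102411/7 = 4 - 102411/7 = -102383/7 ≈ -14626.)
J - 1*420 = -102383/7 - 1*420 = -102383/7 - 420 = -105323/7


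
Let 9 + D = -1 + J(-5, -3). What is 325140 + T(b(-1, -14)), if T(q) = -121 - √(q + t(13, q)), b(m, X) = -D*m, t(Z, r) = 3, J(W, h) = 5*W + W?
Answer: 325019 - I*√37 ≈ 3.2502e+5 - 6.0828*I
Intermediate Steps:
J(W, h) = 6*W
D = -40 (D = -9 + (-1 + 6*(-5)) = -9 + (-1 - 30) = -9 - 31 = -40)
b(m, X) = 40*m (b(m, X) = -(-40)*m = 40*m)
T(q) = -121 - √(3 + q) (T(q) = -121 - √(q + 3) = -121 - √(3 + q))
325140 + T(b(-1, -14)) = 325140 + (-121 - √(3 + 40*(-1))) = 325140 + (-121 - √(3 - 40)) = 325140 + (-121 - √(-37)) = 325140 + (-121 - I*√37) = 325019 - I*√37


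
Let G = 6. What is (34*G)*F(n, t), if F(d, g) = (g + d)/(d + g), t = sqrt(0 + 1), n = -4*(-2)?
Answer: 204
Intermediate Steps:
n = 8
t = 1 (t = sqrt(1) = 1)
F(d, g) = 1 (F(d, g) = (d + g)/(d + g) = 1)
(34*G)*F(n, t) = (34*6)*1 = 204*1 = 204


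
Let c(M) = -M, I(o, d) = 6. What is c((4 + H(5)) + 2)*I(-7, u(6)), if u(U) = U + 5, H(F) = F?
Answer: -66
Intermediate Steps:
u(U) = 5 + U
c((4 + H(5)) + 2)*I(-7, u(6)) = -((4 + 5) + 2)*6 = -(9 + 2)*6 = -1*11*6 = -11*6 = -66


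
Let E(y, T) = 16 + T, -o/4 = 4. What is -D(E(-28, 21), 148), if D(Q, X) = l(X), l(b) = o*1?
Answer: 16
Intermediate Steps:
o = -16 (o = -4*4 = -16)
l(b) = -16 (l(b) = -16*1 = -16)
D(Q, X) = -16
-D(E(-28, 21), 148) = -1*(-16) = 16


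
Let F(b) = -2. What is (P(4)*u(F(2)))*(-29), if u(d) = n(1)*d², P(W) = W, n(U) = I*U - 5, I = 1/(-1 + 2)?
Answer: 1856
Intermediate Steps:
I = 1 (I = 1/1 = 1)
n(U) = -5 + U (n(U) = 1*U - 5 = U - 5 = -5 + U)
u(d) = -4*d² (u(d) = (-5 + 1)*d² = -4*d²)
(P(4)*u(F(2)))*(-29) = (4*(-4*(-2)²))*(-29) = (4*(-4*4))*(-29) = (4*(-16))*(-29) = -64*(-29) = 1856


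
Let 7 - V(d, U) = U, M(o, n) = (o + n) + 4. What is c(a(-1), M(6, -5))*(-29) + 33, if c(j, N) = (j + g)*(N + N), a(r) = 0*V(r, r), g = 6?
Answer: -1707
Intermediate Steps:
M(o, n) = 4 + n + o (M(o, n) = (n + o) + 4 = 4 + n + o)
V(d, U) = 7 - U
a(r) = 0 (a(r) = 0*(7 - r) = 0)
c(j, N) = 2*N*(6 + j) (c(j, N) = (j + 6)*(N + N) = (6 + j)*(2*N) = 2*N*(6 + j))
c(a(-1), M(6, -5))*(-29) + 33 = (2*(4 - 5 + 6)*(6 + 0))*(-29) + 33 = (2*5*6)*(-29) + 33 = 60*(-29) + 33 = -1740 + 33 = -1707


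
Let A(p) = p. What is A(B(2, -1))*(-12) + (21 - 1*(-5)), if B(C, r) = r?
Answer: 38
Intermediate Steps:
A(B(2, -1))*(-12) + (21 - 1*(-5)) = -1*(-12) + (21 - 1*(-5)) = 12 + (21 + 5) = 12 + 26 = 38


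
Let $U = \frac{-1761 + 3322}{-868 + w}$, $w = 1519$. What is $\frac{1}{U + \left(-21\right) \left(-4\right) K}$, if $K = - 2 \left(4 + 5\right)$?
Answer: $- \frac{93}{140393} \approx -0.00066243$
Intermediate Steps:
$U = \frac{223}{93}$ ($U = \frac{-1761 + 3322}{-868 + 1519} = \frac{1561}{651} = 1561 \cdot \frac{1}{651} = \frac{223}{93} \approx 2.3979$)
$K = -18$ ($K = \left(-2\right) 9 = -18$)
$\frac{1}{U + \left(-21\right) \left(-4\right) K} = \frac{1}{\frac{223}{93} + \left(-21\right) \left(-4\right) \left(-18\right)} = \frac{1}{\frac{223}{93} + 84 \left(-18\right)} = \frac{1}{\frac{223}{93} - 1512} = \frac{1}{- \frac{140393}{93}} = - \frac{93}{140393}$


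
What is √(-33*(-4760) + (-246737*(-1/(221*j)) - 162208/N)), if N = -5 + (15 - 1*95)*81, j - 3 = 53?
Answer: √253026333346536019270/40129180 ≈ 396.39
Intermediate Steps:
j = 56 (j = 3 + 53 = 56)
N = -6485 (N = -5 + (15 - 95)*81 = -5 - 80*81 = -5 - 6480 = -6485)
√(-33*(-4760) + (-246737*(-1/(221*j)) - 162208/N)) = √(-33*(-4760) + (-246737/(-1*221*56) - 162208/(-6485))) = √(157080 + (-246737/((-221*56)) - 162208*(-1/6485))) = √(157080 + (-246737/(-12376) + 162208/6485)) = √(157080 + (-246737*(-1/12376) + 162208/6485)) = √(157080 + (246737/12376 + 162208/6485)) = √(157080 + 3607575653/80258360) = √(12610590764453/80258360) = √253026333346536019270/40129180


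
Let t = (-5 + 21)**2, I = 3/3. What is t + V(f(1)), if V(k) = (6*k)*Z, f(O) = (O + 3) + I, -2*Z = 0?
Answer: 256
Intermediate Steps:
Z = 0 (Z = -1/2*0 = 0)
I = 1 (I = 3*(1/3) = 1)
t = 256 (t = 16**2 = 256)
f(O) = 4 + O (f(O) = (O + 3) + 1 = (3 + O) + 1 = 4 + O)
V(k) = 0 (V(k) = (6*k)*0 = 0)
t + V(f(1)) = 256 + 0 = 256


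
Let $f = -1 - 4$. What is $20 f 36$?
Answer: $-3600$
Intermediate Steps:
$f = -5$ ($f = -1 - 4 = -5$)
$20 f 36 = 20 \left(-5\right) 36 = \left(-100\right) 36 = -3600$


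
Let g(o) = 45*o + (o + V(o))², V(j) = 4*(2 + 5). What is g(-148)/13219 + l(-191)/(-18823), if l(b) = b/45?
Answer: 6558575729/11196955665 ≈ 0.58575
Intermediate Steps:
l(b) = b/45 (l(b) = b*(1/45) = b/45)
V(j) = 28 (V(j) = 4*7 = 28)
g(o) = (28 + o)² + 45*o (g(o) = 45*o + (o + 28)² = 45*o + (28 + o)² = (28 + o)² + 45*o)
g(-148)/13219 + l(-191)/(-18823) = ((28 - 148)² + 45*(-148))/13219 + ((1/45)*(-191))/(-18823) = ((-120)² - 6660)*(1/13219) - 191/45*(-1/18823) = (14400 - 6660)*(1/13219) + 191/847035 = 7740*(1/13219) + 191/847035 = 7740/13219 + 191/847035 = 6558575729/11196955665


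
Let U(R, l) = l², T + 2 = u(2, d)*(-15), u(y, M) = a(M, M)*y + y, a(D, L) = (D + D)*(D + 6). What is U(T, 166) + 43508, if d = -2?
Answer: 71064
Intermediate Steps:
a(D, L) = 2*D*(6 + D) (a(D, L) = (2*D)*(6 + D) = 2*D*(6 + D))
u(y, M) = y + 2*M*y*(6 + M) (u(y, M) = (2*M*(6 + M))*y + y = 2*M*y*(6 + M) + y = y + 2*M*y*(6 + M))
T = 448 (T = -2 + (2*(1 + 2*(-2)*(6 - 2)))*(-15) = -2 + (2*(1 + 2*(-2)*4))*(-15) = -2 + (2*(1 - 16))*(-15) = -2 + (2*(-15))*(-15) = -2 - 30*(-15) = -2 + 450 = 448)
U(T, 166) + 43508 = 166² + 43508 = 27556 + 43508 = 71064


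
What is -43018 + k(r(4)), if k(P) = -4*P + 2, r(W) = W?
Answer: -43032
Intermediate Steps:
k(P) = 2 - 4*P
-43018 + k(r(4)) = -43018 + (2 - 4*4) = -43018 + (2 - 16) = -43018 - 14 = -43032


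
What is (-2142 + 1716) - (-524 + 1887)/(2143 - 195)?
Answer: -831211/1948 ≈ -426.70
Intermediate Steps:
(-2142 + 1716) - (-524 + 1887)/(2143 - 195) = -426 - 1363/1948 = -831211/1948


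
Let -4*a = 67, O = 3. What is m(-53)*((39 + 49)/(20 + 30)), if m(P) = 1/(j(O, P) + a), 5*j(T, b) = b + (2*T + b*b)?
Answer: 176/53565 ≈ 0.0032857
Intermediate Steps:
j(T, b) = b/5 + b**2/5 + 2*T/5 (j(T, b) = (b + (2*T + b*b))/5 = (b + (2*T + b**2))/5 = (b + (b**2 + 2*T))/5 = (b + b**2 + 2*T)/5 = b/5 + b**2/5 + 2*T/5)
a = -67/4 (a = -1/4*67 = -67/4 ≈ -16.750)
m(P) = 1/(-311/20 + P/5 + P**2/5) (m(P) = 1/((P/5 + P**2/5 + (2/5)*3) - 67/4) = 1/((P/5 + P**2/5 + 6/5) - 67/4) = 1/((6/5 + P/5 + P**2/5) - 67/4) = 1/(-311/20 + P/5 + P**2/5))
m(-53)*((39 + 49)/(20 + 30)) = (20/(-311 + 4*(-53) + 4*(-53)**2))*((39 + 49)/(20 + 30)) = (20/(-311 - 212 + 4*2809))*(88/50) = (20/(-311 - 212 + 11236))*(88*(1/50)) = (20/10713)*(44/25) = 176/53565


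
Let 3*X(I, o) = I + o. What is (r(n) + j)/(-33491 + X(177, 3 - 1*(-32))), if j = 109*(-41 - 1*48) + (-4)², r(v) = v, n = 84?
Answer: 28803/100261 ≈ 0.28728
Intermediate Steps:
j = -9685 (j = 109*(-41 - 48) + 16 = 109*(-89) + 16 = -9701 + 16 = -9685)
X(I, o) = I/3 + o/3 (X(I, o) = (I + o)/3 = I/3 + o/3)
(r(n) + j)/(-33491 + X(177, 3 - 1*(-32))) = (84 - 9685)/(-33491 + ((⅓)*177 + (3 - 1*(-32))/3)) = -9601/(-33491 + (59 + (3 + 32)/3)) = -9601/(-33491 + (59 + (⅓)*35)) = -9601/(-33491 + (59 + 35/3)) = -9601/(-33491 + 212/3) = -9601/(-100261/3) = -9601*(-3/100261) = 28803/100261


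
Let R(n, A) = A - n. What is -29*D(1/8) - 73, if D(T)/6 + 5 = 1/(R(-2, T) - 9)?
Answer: 45227/55 ≈ 822.31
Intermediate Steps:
D(T) = -30 + 6/(-7 + T) (D(T) = -30 + 6/((T - 1*(-2)) - 9) = -30 + 6/((T + 2) - 9) = -30 + 6/((2 + T) - 9) = -30 + 6/(-7 + T))
-29*D(1/8) - 73 = -174*(36 - 5/8)/(-7 + 1/8) - 73 = -174*(36 - 5*⅛)/(-7 + ⅛) - 73 = -174*(36 - 5/8)/(-55/8) - 73 = -174*(-8)*283/(55*8) - 73 = -29*(-1698/55) - 73 = 49242/55 - 73 = 45227/55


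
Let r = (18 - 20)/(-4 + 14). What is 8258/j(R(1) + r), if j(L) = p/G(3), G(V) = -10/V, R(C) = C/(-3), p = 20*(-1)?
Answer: 4129/3 ≈ 1376.3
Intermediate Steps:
p = -20
r = -⅕ (r = -2/10 = -2*⅒ = -⅕ ≈ -0.20000)
R(C) = -C/3 (R(C) = C*(-⅓) = -C/3)
j(L) = 6 (j(L) = -20/((-10/3)) = -20/((-10*⅓)) = -20/(-10/3) = -20*(-3/10) = 6)
8258/j(R(1) + r) = 8258/6 = 8258*(⅙) = 4129/3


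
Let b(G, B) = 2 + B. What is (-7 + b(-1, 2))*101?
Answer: -303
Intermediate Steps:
(-7 + b(-1, 2))*101 = (-7 + (2 + 2))*101 = (-7 + 4)*101 = -3*101 = -303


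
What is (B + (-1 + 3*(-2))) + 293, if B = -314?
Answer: -28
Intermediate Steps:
(B + (-1 + 3*(-2))) + 293 = (-314 + (-1 + 3*(-2))) + 293 = (-314 + (-1 - 6)) + 293 = (-314 - 7) + 293 = -321 + 293 = -28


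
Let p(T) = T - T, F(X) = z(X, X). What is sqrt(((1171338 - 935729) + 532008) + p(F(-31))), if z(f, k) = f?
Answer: sqrt(767617) ≈ 876.14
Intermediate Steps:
F(X) = X
p(T) = 0
sqrt(((1171338 - 935729) + 532008) + p(F(-31))) = sqrt(((1171338 - 935729) + 532008) + 0) = sqrt((235609 + 532008) + 0) = sqrt(767617 + 0) = sqrt(767617)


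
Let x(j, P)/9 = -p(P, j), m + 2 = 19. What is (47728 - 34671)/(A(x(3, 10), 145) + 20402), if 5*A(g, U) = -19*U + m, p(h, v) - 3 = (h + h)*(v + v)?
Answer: 65285/99272 ≈ 0.65764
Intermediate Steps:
m = 17 (m = -2 + 19 = 17)
p(h, v) = 3 + 4*h*v (p(h, v) = 3 + (h + h)*(v + v) = 3 + (2*h)*(2*v) = 3 + 4*h*v)
x(j, P) = -27 - 36*P*j (x(j, P) = 9*(-(3 + 4*P*j)) = 9*(-3 - 4*P*j) = -27 - 36*P*j)
A(g, U) = 17/5 - 19*U/5 (A(g, U) = (-19*U + 17)/5 = (17 - 19*U)/5 = 17/5 - 19*U/5)
(47728 - 34671)/(A(x(3, 10), 145) + 20402) = (47728 - 34671)/((17/5 - 19/5*145) + 20402) = 13057/((17/5 - 551) + 20402) = 13057/(-2738/5 + 20402) = 13057/(99272/5) = 13057*(5/99272) = 65285/99272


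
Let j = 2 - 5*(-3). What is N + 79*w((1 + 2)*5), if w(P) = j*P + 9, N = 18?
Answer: 20874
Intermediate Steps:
j = 17 (j = 2 + 15 = 17)
w(P) = 9 + 17*P (w(P) = 17*P + 9 = 9 + 17*P)
N + 79*w((1 + 2)*5) = 18 + 79*(9 + 17*((1 + 2)*5)) = 18 + 79*(9 + 17*(3*5)) = 18 + 79*(9 + 17*15) = 18 + 79*(9 + 255) = 18 + 79*264 = 18 + 20856 = 20874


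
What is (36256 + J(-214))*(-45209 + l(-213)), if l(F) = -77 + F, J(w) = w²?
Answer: -3733283948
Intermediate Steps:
(36256 + J(-214))*(-45209 + l(-213)) = (36256 + (-214)²)*(-45209 + (-77 - 213)) = (36256 + 45796)*(-45209 - 290) = 82052*(-45499) = -3733283948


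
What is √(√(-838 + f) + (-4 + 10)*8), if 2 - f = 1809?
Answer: √(48 + 23*I*√5) ≈ 7.6925 + 3.3428*I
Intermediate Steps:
f = -1807 (f = 2 - 1*1809 = 2 - 1809 = -1807)
√(√(-838 + f) + (-4 + 10)*8) = √(√(-838 - 1807) + (-4 + 10)*8) = √(√(-2645) + 6*8) = √(23*I*√5 + 48) = √(48 + 23*I*√5)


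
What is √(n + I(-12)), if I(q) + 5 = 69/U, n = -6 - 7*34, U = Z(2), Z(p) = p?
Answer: I*√858/2 ≈ 14.646*I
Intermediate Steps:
U = 2
n = -244 (n = -6 - 238 = -244)
I(q) = 59/2 (I(q) = -5 + 69/2 = 59/2)
√(n + I(-12)) = √(-244 + 59/2) = √(-429/2) = I*√858/2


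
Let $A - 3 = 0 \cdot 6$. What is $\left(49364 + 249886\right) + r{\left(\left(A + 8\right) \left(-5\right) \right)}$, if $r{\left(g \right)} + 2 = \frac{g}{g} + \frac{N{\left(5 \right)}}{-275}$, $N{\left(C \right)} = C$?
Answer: $\frac{16458694}{55} \approx 2.9925 \cdot 10^{5}$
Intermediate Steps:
$A = 3$ ($A = 3 + 0 \cdot 6 = 3 + 0 = 3$)
$r{\left(g \right)} = - \frac{56}{55}$ ($r{\left(g \right)} = -2 + \left(\frac{g}{g} + \frac{5}{-275}\right) = -2 + \left(1 + 5 \left(- \frac{1}{275}\right)\right) = -2 + \left(1 - \frac{1}{55}\right) = -2 + \frac{54}{55} = - \frac{56}{55}$)
$\left(49364 + 249886\right) + r{\left(\left(A + 8\right) \left(-5\right) \right)} = \left(49364 + 249886\right) - \frac{56}{55} = 299250 - \frac{56}{55} = \frac{16458694}{55}$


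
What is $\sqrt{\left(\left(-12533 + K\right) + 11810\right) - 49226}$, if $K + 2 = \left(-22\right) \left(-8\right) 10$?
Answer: $i \sqrt{48191} \approx 219.52 i$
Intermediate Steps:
$K = 1758$ ($K = -2 + \left(-22\right) \left(-8\right) 10 = -2 + 176 \cdot 10 = -2 + 1760 = 1758$)
$\sqrt{\left(\left(-12533 + K\right) + 11810\right) - 49226} = \sqrt{\left(\left(-12533 + 1758\right) + 11810\right) - 49226} = \sqrt{\left(-10775 + 11810\right) - 49226} = \sqrt{1035 - 49226} = \sqrt{-48191} = i \sqrt{48191}$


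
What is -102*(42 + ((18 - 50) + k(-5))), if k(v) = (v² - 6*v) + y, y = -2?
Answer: -6426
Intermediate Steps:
k(v) = -2 + v² - 6*v (k(v) = (v² - 6*v) - 2 = -2 + v² - 6*v)
-102*(42 + ((18 - 50) + k(-5))) = -102*(42 + ((18 - 50) + (-2 + (-5)² - 6*(-5)))) = -102*(42 + (-32 + (-2 + 25 + 30))) = -102*(42 + (-32 + 53)) = -102*(42 + 21) = -102*63 = -6426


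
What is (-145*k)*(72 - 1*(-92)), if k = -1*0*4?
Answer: 0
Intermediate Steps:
k = 0 (k = 0*4 = 0)
(-145*k)*(72 - 1*(-92)) = (-145*0)*(72 - 1*(-92)) = 0*(72 + 92) = 0*164 = 0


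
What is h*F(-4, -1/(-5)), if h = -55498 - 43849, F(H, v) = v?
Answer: -99347/5 ≈ -19869.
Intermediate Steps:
h = -99347
h*F(-4, -1/(-5)) = -(-99347)/(-5) = -(-99347)*(-1)/5 = -99347*⅕ = -99347/5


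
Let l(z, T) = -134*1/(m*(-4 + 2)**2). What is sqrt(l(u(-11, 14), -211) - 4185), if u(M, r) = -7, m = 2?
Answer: 49*I*sqrt(7)/2 ≈ 64.821*I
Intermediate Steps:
l(z, T) = -67/4 (l(z, T) = -134*1/(2*(-4 + 2)**2) = -134/(2*(-2)**2) = -134/(2*4) = -134/8 = -134*1/8 = -67/4)
sqrt(l(u(-11, 14), -211) - 4185) = sqrt(-67/4 - 4185) = sqrt(-16807/4) = 49*I*sqrt(7)/2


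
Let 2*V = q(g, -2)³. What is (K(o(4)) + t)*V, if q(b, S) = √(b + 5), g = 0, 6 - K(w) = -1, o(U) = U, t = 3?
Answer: 25*√5 ≈ 55.902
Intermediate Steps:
K(w) = 7 (K(w) = 6 - 1*(-1) = 6 + 1 = 7)
q(b, S) = √(5 + b)
V = 5*√5/2 (V = (√(5 + 0))³/2 = (√5)³/2 = (5*√5)/2 = 5*√5/2 ≈ 5.5902)
(K(o(4)) + t)*V = (7 + 3)*(5*√5/2) = 10*(5*√5/2) = 25*√5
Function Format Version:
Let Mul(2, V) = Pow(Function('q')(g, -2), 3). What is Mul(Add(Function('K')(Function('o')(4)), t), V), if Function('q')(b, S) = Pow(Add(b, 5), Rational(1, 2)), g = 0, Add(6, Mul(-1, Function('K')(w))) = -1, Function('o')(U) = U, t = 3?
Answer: Mul(25, Pow(5, Rational(1, 2))) ≈ 55.902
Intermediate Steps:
Function('K')(w) = 7 (Function('K')(w) = Add(6, Mul(-1, -1)) = Add(6, 1) = 7)
Function('q')(b, S) = Pow(Add(5, b), Rational(1, 2))
V = Mul(Rational(5, 2), Pow(5, Rational(1, 2))) (V = Mul(Rational(1, 2), Pow(Pow(Add(5, 0), Rational(1, 2)), 3)) = Mul(Rational(1, 2), Pow(Pow(5, Rational(1, 2)), 3)) = Mul(Rational(1, 2), Mul(5, Pow(5, Rational(1, 2)))) = Mul(Rational(5, 2), Pow(5, Rational(1, 2))) ≈ 5.5902)
Mul(Add(Function('K')(Function('o')(4)), t), V) = Mul(Add(7, 3), Mul(Rational(5, 2), Pow(5, Rational(1, 2)))) = Mul(10, Mul(Rational(5, 2), Pow(5, Rational(1, 2)))) = Mul(25, Pow(5, Rational(1, 2)))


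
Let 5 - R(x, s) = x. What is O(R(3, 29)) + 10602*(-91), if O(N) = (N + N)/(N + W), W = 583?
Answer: -564397466/585 ≈ -9.6478e+5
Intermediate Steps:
R(x, s) = 5 - x
O(N) = 2*N/(583 + N) (O(N) = (N + N)/(N + 583) = (2*N)/(583 + N) = 2*N/(583 + N))
O(R(3, 29)) + 10602*(-91) = 2*(5 - 1*3)/(583 + (5 - 1*3)) + 10602*(-91) = 2*(5 - 3)/(583 + (5 - 3)) - 964782 = 2*2/(583 + 2) - 964782 = 2*2/585 - 964782 = 2*2*(1/585) - 964782 = 4/585 - 964782 = -564397466/585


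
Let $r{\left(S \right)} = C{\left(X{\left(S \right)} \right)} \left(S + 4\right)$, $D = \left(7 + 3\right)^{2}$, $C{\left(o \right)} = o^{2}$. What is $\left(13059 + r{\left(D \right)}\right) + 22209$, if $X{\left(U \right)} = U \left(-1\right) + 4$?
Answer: $993732$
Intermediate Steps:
$X{\left(U \right)} = 4 - U$ ($X{\left(U \right)} = - U + 4 = 4 - U$)
$D = 100$ ($D = 10^{2} = 100$)
$r{\left(S \right)} = \left(4 - S\right)^{2} \left(4 + S\right)$ ($r{\left(S \right)} = \left(4 - S\right)^{2} \left(S + 4\right) = \left(4 - S\right)^{2} \left(4 + S\right)$)
$\left(13059 + r{\left(D \right)}\right) + 22209 = \left(13059 + \left(-4 + 100\right)^{2} \left(4 + 100\right)\right) + 22209 = \left(13059 + 96^{2} \cdot 104\right) + 22209 = \left(13059 + 9216 \cdot 104\right) + 22209 = \left(13059 + 958464\right) + 22209 = 971523 + 22209 = 993732$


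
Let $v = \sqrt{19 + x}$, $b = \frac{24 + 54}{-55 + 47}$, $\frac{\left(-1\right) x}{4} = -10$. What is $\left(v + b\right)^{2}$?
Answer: $\frac{2465}{16} - \frac{39 \sqrt{59}}{2} \approx 4.2802$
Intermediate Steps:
$x = 40$ ($x = \left(-4\right) \left(-10\right) = 40$)
$b = - \frac{39}{4}$ ($b = \frac{78}{-8} = 78 \left(- \frac{1}{8}\right) = - \frac{39}{4} \approx -9.75$)
$v = \sqrt{59}$ ($v = \sqrt{19 + 40} = \sqrt{59} \approx 7.6811$)
$\left(v + b\right)^{2} = \left(\sqrt{59} - \frac{39}{4}\right)^{2} = \left(- \frac{39}{4} + \sqrt{59}\right)^{2}$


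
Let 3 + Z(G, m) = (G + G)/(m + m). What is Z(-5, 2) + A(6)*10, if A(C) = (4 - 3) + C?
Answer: 129/2 ≈ 64.500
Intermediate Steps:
A(C) = 1 + C
Z(G, m) = -3 + G/m (Z(G, m) = -3 + (G + G)/(m + m) = -3 + (2*G)/((2*m)) = -3 + (2*G)*(1/(2*m)) = -3 + G/m)
Z(-5, 2) + A(6)*10 = (-3 - 5/2) + (1 + 6)*10 = (-3 - 5*1/2) + 7*10 = (-3 - 5/2) + 70 = -11/2 + 70 = 129/2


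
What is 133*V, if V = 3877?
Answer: 515641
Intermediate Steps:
133*V = 133*3877 = 515641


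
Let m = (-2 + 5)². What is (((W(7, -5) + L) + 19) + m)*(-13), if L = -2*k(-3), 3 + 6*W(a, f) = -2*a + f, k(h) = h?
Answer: -1183/3 ≈ -394.33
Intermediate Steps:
W(a, f) = -½ - a/3 + f/6 (W(a, f) = -½ + (-2*a + f)/6 = -½ + (f - 2*a)/6 = -½ + (-a/3 + f/6) = -½ - a/3 + f/6)
L = 6 (L = -2*(-3) = 6)
m = 9 (m = 3² = 9)
(((W(7, -5) + L) + 19) + m)*(-13) = ((((-½ - ⅓*7 + (⅙)*(-5)) + 6) + 19) + 9)*(-13) = ((((-½ - 7/3 - ⅚) + 6) + 19) + 9)*(-13) = (((-11/3 + 6) + 19) + 9)*(-13) = ((7/3 + 19) + 9)*(-13) = (64/3 + 9)*(-13) = (91/3)*(-13) = -1183/3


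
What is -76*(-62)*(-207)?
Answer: -975384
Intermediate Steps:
-76*(-62)*(-207) = 4712*(-207) = -975384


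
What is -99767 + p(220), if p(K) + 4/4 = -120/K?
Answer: -1097454/11 ≈ -99769.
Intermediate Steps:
p(K) = -1 - 120/K
-99767 + p(220) = -99767 + (-120 - 1*220)/220 = -99767 + (-120 - 220)/220 = -99767 + (1/220)*(-340) = -99767 - 17/11 = -1097454/11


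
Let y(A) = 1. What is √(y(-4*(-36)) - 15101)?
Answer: 10*I*√151 ≈ 122.88*I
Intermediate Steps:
√(y(-4*(-36)) - 15101) = √(1 - 15101) = √(-15100) = 10*I*√151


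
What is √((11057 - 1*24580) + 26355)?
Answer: 4*√802 ≈ 113.28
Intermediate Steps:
√((11057 - 1*24580) + 26355) = √((11057 - 24580) + 26355) = √(-13523 + 26355) = √12832 = 4*√802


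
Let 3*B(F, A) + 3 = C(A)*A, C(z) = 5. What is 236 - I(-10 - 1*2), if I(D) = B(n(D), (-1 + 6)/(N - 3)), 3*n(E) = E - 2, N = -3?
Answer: 4291/18 ≈ 238.39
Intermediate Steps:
n(E) = -⅔ + E/3 (n(E) = (E - 2)/3 = (-2 + E)/3 = -⅔ + E/3)
B(F, A) = -1 + 5*A/3 (B(F, A) = -1 + (5*A)/3 = -1 + 5*A/3)
I(D) = -43/18 (I(D) = -1 + 5*((-1 + 6)/(-3 - 3))/3 = -1 + 5*(5/(-6))/3 = -1 + 5*(5*(-⅙))/3 = -1 + (5/3)*(-⅚) = -1 - 25/18 = -43/18)
236 - I(-10 - 1*2) = 236 - 1*(-43/18) = 236 + 43/18 = 4291/18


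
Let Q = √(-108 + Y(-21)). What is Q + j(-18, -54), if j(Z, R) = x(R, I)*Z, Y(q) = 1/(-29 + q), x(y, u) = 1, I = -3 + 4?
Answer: -18 + I*√10802/10 ≈ -18.0 + 10.393*I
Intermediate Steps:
I = 1
Q = I*√10802/10 (Q = √(-108 + 1/(-29 - 21)) = √(-108 + 1/(-50)) = √(-108 - 1/50) = √(-5401/50) = I*√10802/10 ≈ 10.393*I)
j(Z, R) = Z (j(Z, R) = 1*Z = Z)
Q + j(-18, -54) = I*√10802/10 - 18 = -18 + I*√10802/10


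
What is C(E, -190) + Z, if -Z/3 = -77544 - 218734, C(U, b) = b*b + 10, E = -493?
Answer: 924944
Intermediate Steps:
C(U, b) = 10 + b² (C(U, b) = b² + 10 = 10 + b²)
Z = 888834 (Z = -3*(-77544 - 218734) = -3*(-296278) = 888834)
C(E, -190) + Z = (10 + (-190)²) + 888834 = (10 + 36100) + 888834 = 36110 + 888834 = 924944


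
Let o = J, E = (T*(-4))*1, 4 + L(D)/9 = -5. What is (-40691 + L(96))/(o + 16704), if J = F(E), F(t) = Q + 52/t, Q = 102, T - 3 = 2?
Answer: -203860/84017 ≈ -2.4264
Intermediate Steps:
T = 5 (T = 3 + 2 = 5)
L(D) = -81 (L(D) = -36 + 9*(-5) = -36 - 45 = -81)
E = -20 (E = (5*(-4))*1 = -20*1 = -20)
F(t) = 102 + 52/t
J = 497/5 (J = 102 + 52/(-20) = 102 + 52*(-1/20) = 102 - 13/5 = 497/5 ≈ 99.400)
o = 497/5 ≈ 99.400
(-40691 + L(96))/(o + 16704) = (-40691 - 81)/(497/5 + 16704) = -40772/84017/5 = -40772*5/84017 = -203860/84017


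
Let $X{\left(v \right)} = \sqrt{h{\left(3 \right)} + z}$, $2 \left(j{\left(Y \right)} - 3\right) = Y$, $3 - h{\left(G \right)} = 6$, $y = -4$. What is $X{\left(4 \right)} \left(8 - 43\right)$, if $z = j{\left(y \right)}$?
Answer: $- 35 i \sqrt{2} \approx - 49.497 i$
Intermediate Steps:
$h{\left(G \right)} = -3$ ($h{\left(G \right)} = 3 - 6 = -3$)
$j{\left(Y \right)} = 3 + \frac{Y}{2}$
$z = 1$ ($z = 3 + \frac{1}{2} \left(-4\right) = 3 - 2 = 1$)
$X{\left(v \right)} = i \sqrt{2}$ ($X{\left(v \right)} = \sqrt{-3 + 1} = \sqrt{-2} = i \sqrt{2}$)
$X{\left(4 \right)} \left(8 - 43\right) = i \sqrt{2} \left(8 - 43\right) = i \sqrt{2} \left(-35\right) = - 35 i \sqrt{2}$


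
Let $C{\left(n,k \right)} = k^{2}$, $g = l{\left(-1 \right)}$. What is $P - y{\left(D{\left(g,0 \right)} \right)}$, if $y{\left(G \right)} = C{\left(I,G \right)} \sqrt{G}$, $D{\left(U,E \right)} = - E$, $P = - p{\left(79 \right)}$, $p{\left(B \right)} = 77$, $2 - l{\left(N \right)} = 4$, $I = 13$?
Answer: $-77$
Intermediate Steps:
$l{\left(N \right)} = -2$ ($l{\left(N \right)} = 2 - 4 = -2$)
$g = -2$
$P = -77$ ($P = \left(-1\right) 77 = -77$)
$y{\left(G \right)} = G^{\frac{5}{2}}$ ($y{\left(G \right)} = G^{2} \sqrt{G} = G^{\frac{5}{2}}$)
$P - y{\left(D{\left(g,0 \right)} \right)} = -77 - \left(\left(-1\right) 0\right)^{\frac{5}{2}} = -77 - 0^{\frac{5}{2}} = -77 - 0 = -77 + 0 = -77$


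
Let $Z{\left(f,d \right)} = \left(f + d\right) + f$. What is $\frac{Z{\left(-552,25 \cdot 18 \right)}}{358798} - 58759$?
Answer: $- \frac{10541306168}{179399} \approx -58759.0$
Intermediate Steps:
$Z{\left(f,d \right)} = d + 2 f$ ($Z{\left(f,d \right)} = \left(d + f\right) + f = d + 2 f$)
$\frac{Z{\left(-552,25 \cdot 18 \right)}}{358798} - 58759 = \frac{25 \cdot 18 + 2 \left(-552\right)}{358798} - 58759 = \left(450 - 1104\right) \frac{1}{358798} - 58759 = \left(-654\right) \frac{1}{358798} - 58759 = - \frac{327}{179399} - 58759 = - \frac{10541306168}{179399}$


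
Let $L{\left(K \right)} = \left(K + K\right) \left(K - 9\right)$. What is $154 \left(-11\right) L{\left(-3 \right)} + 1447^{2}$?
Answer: $1971841$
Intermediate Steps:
$L{\left(K \right)} = 2 K \left(-9 + K\right)$
$154 \left(-11\right) L{\left(-3 \right)} + 1447^{2} = 154 \left(-11\right) 2 \left(-3\right) \left(-9 - 3\right) + 1447^{2} = - 1694 \cdot 2 \left(-3\right) \left(-12\right) + 2093809 = \left(-1694\right) 72 + 2093809 = -121968 + 2093809 = 1971841$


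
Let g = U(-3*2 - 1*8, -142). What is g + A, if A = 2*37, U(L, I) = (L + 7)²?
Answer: 123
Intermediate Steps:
U(L, I) = (7 + L)²
A = 74
g = 49 (g = (7 + (-3*2 - 1*8))² = (7 + (-6 - 8))² = (7 - 14)² = (-7)² = 49)
g + A = 49 + 74 = 123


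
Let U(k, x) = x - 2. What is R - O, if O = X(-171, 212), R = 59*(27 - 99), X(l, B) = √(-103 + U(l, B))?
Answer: -4248 - √107 ≈ -4258.3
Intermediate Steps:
U(k, x) = -2 + x
X(l, B) = √(-105 + B) (X(l, B) = √(-103 + (-2 + B)) = √(-105 + B))
R = -4248 (R = 59*(-72) = -4248)
O = √107 (O = √(-105 + 212) = √107 ≈ 10.344)
R - O = -4248 - √107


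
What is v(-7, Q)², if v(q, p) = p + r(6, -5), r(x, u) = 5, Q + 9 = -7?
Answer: 121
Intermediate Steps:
Q = -16 (Q = -9 - 7 = -16)
v(q, p) = 5 + p (v(q, p) = p + 5 = 5 + p)
v(-7, Q)² = (5 - 16)² = (-11)² = 121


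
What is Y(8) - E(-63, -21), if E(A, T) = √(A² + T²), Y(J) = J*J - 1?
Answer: 63 - 21*√10 ≈ -3.4078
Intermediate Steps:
Y(J) = -1 + J² (Y(J) = J² - 1 = -1 + J²)
Y(8) - E(-63, -21) = (-1 + 8²) - √((-63)² + (-21)²) = (-1 + 64) - √(3969 + 441) = 63 - √4410 = 63 - 21*√10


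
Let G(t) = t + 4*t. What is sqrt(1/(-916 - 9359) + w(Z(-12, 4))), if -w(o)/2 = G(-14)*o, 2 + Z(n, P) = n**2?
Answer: sqrt(83953736589)/2055 ≈ 141.00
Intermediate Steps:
G(t) = 5*t
Z(n, P) = -2 + n**2
w(o) = 140*o (w(o) = -2*5*(-14)*o = -(-140)*o = 140*o)
sqrt(1/(-916 - 9359) + w(Z(-12, 4))) = sqrt(1/(-916 - 9359) + 140*(-2 + (-12)**2)) = sqrt(1/(-10275) + 140*(-2 + 144)) = sqrt(-1/10275 + 140*142) = sqrt(-1/10275 + 19880) = sqrt(204266999/10275) = sqrt(83953736589)/2055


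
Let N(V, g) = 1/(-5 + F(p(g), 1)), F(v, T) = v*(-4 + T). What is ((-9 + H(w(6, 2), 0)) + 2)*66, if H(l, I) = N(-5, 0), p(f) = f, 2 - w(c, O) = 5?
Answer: -2376/5 ≈ -475.20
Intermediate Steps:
w(c, O) = -3 (w(c, O) = 2 - 1*5 = 2 - 5 = -3)
N(V, g) = 1/(-5 - 3*g) (N(V, g) = 1/(-5 + g*(-4 + 1)) = 1/(-5 + g*(-3)) = 1/(-5 - 3*g))
H(l, I) = -1/5 (H(l, I) = 1/(-5 - 3*0) = 1/(-5 + 0) = 1/(-5) = -1/5)
((-9 + H(w(6, 2), 0)) + 2)*66 = ((-9 - 1/5) + 2)*66 = (-46/5 + 2)*66 = -36/5*66 = -2376/5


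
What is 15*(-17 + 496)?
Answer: 7185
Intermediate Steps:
15*(-17 + 496) = 15*479 = 7185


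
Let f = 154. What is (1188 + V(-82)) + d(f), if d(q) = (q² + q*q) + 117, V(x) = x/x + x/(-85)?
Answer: 4142812/85 ≈ 48739.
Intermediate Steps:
V(x) = 1 - x/85 (V(x) = 1 + x*(-1/85) = 1 - x/85)
d(q) = 117 + 2*q² (d(q) = (q² + q²) + 117 = 2*q² + 117 = 117 + 2*q²)
(1188 + V(-82)) + d(f) = (1188 + (1 - 1/85*(-82))) + (117 + 2*154²) = (1188 + (1 + 82/85)) + (117 + 2*23716) = (1188 + 167/85) + (117 + 47432) = 101147/85 + 47549 = 4142812/85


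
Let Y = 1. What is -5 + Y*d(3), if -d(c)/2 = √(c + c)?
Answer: -5 - 2*√6 ≈ -9.8990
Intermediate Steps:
d(c) = -2*√2*√c (d(c) = -2*√(c + c) = -2*√2*√c)
-5 + Y*d(3) = -5 + 1*(-2*√2*√3) = -5 + 1*(-2*√6) = -5 - 2*√6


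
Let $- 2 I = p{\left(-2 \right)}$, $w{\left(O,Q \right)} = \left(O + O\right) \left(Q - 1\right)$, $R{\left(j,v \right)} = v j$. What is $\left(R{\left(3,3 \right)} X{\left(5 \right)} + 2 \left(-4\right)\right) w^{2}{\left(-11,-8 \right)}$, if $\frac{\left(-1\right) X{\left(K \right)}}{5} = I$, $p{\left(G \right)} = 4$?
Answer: $3214728$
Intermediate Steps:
$R{\left(j,v \right)} = j v$
$w{\left(O,Q \right)} = 2 O \left(-1 + Q\right)$
$I = -2$ ($I = \left(- \frac{1}{2}\right) 4 = -2$)
$X{\left(K \right)} = 10$ ($X{\left(K \right)} = \left(-5\right) \left(-2\right) = 10$)
$\left(R{\left(3,3 \right)} X{\left(5 \right)} + 2 \left(-4\right)\right) w^{2}{\left(-11,-8 \right)} = \left(3 \cdot 3 \cdot 10 + 2 \left(-4\right)\right) \left(2 \left(-11\right) \left(-1 - 8\right)\right)^{2} = \left(9 \cdot 10 - 8\right) \left(2 \left(-11\right) \left(-9\right)\right)^{2} = \left(90 - 8\right) 198^{2} = 82 \cdot 39204 = 3214728$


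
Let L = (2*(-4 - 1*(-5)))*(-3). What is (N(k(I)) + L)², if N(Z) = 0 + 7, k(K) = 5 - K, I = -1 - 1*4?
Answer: 1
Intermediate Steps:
I = -5 (I = -1 - 4 = -5)
N(Z) = 7
L = -6 (L = (2*(-4 + 5))*(-3) = (2*1)*(-3) = 2*(-3) = -6)
(N(k(I)) + L)² = (7 - 6)² = 1² = 1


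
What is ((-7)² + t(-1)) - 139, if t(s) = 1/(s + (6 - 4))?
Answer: -89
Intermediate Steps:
t(s) = 1/(2 + s) (t(s) = 1/(s + 2) = 1/(2 + s))
((-7)² + t(-1)) - 139 = ((-7)² + 1/(2 - 1)) - 139 = (49 + 1/1) - 139 = (49 + 1) - 139 = 50 - 139 = -89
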